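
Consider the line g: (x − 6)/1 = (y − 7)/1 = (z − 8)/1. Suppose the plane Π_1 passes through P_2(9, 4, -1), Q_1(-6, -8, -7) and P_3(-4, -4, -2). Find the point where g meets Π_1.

g has direction (1, 1, 1) through (6, 7, 8).
P_2Q_1 = (-15, -12, -6), P_2P_3 = (-13, -8, -1); a normal to Π_1 is P_2Q_1 × P_2P_3 = (-36, 63, -36).
Using P_2: Π_1 has equation -36x + 63y - 36z = -36.
Substitute r = (6, 7, 8) + t(1, 1, 1) into the plane: -63 + (-9)t = -36, so t = -3.
Intersection: (6, 7, 8) + (-3)·(1, 1, 1) = (3, 4, 5).

(3, 4, 5)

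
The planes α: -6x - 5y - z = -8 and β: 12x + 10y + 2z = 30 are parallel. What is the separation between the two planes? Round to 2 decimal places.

Rescale β by 1/(-2): -6x - 5y - z = -15. Then distance = |-8 − (-15)| / √62 ≈ 0.89.

0.89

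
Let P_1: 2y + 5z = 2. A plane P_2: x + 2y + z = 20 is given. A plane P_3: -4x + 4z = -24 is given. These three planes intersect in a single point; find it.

Solving the 3×3 linear system 2y + 5z = 2, x + 2y + z = 20, -4x + 4z = -24 (e.g. by elimination or Cramer's rule, determinant = 24) gives (2, 11, -4).

(2, 11, -4)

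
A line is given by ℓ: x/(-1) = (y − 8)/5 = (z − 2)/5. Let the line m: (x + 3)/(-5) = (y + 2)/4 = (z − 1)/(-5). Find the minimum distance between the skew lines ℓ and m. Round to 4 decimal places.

7.1358

ℓ has direction (-1, 5, 5) through (0, 8, 2).
m has direction (-5, 4, -5) through (-3, -2, 1).
Common perpendicular direction n = (-1, 5, 5) × (-5, 4, -5) = (-45, -30, 21).
With w = (-3, -2, 1) − (0, 8, 2) = (-3, -10, -1), w · n = 414.
Distance = |w · n| / |n| = |414| / √3366 ≈ 7.1358.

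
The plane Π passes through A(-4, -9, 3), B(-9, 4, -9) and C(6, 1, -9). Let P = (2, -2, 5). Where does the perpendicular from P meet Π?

(1, -7, 0)

AB = (-5, 13, -12), AC = (10, 10, -12); a normal to Π is AB × AC = (-36, -180, -180).
Using A: Π has equation -36x - 180y - 180z = 1224.
Foot = P − λn with λ = (n·P − d)/|n|² = (-612 − 1224)/66096 = -1/36.
Foot = (2, -2, 5) − (-1/36)·(-36, -180, -180) = (1, -7, 0).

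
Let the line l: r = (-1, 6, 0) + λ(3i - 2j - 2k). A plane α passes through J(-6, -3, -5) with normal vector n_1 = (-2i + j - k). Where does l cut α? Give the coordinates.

α: n_1·r = n_1·J gives -2x + y - z = 14.
Substitute r = (-1, 6, 0) + t(3, -2, -2) into the plane: 8 + (-6)t = 14, so t = -1.
Intersection: (-1, 6, 0) + (-1)·(3, -2, -2) = (-4, 8, 2).

(-4, 8, 2)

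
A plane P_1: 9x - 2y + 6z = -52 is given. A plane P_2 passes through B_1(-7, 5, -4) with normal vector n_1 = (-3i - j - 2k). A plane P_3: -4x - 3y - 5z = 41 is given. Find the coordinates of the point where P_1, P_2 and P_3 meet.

P_2: n_1·r = n_1·B_1 gives -3x - y - 2z = 24.
Solving the 3×3 linear system 9x - 2y + 6z = -52, -3x - y - 2z = 24, -4x - 3y - 5z = 41 (e.g. by elimination or Cramer's rule, determinant = 35) gives (-6, -4, -1).

(-6, -4, -1)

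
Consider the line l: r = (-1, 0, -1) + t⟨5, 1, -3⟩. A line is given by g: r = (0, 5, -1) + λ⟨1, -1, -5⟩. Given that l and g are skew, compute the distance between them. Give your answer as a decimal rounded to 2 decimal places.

Common perpendicular direction n = (5, 1, -3) × (1, -1, -5) = (-8, 22, -6).
With w = (0, 5, -1) − (-1, 0, -1) = (1, 5, 0), w · n = 102.
Distance = |w · n| / |n| = |102| / √584 ≈ 4.22.

4.22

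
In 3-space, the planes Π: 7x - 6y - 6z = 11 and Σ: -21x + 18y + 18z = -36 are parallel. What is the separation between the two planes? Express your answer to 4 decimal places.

Rescale Σ by 1/(-3): 7x - 6y - 6z = 12. Then distance = |11 − 12| / √121 ≈ 0.0909.

0.0909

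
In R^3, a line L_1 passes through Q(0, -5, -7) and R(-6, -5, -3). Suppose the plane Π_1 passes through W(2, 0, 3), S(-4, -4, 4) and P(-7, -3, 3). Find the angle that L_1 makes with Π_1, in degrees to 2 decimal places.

37.84

A direction vector for L_1 is R − Q = (-6, 0, 4).
WS = (-6, -4, 1), WP = (-9, -3, 0); a normal to Π_1 is WS × WP = (3, -9, -18).
Using W: Π_1 has equation 3x - 9y - 18z = -48.
sin θ = |n·v| / (|n||v|) = |-90| / (√414 · √52) = 0.61340.
θ ≈ 37.84°.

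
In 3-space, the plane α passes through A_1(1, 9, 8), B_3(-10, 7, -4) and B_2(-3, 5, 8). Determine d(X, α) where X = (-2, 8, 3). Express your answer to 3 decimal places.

1.093

A_1B_3 = (-11, -2, -12), A_1B_2 = (-4, -4, 0); a normal to α is A_1B_3 × A_1B_2 = (-48, 48, 36).
Using A_1: α has equation -48x + 48y + 36z = 672.
n·X − d = (-48)·(-2) + (48)·(8) + (36)·(3) − 672 = -84; |n| = √5904.
Distance = |-84| / √5904 = 84/√5904 ≈ 1.093.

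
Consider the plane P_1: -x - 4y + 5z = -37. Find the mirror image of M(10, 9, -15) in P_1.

λ = (n·M − d)/|n|² = (-121 − (-37))/42 = -2.
Reflection = M − 2λn = (10, 9, -15) − (-4)·(-1, -4, 5) = (6, -7, 5).

(6, -7, 5)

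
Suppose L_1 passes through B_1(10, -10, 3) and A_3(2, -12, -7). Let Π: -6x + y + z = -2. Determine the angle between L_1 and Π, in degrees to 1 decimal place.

26.8

A direction vector for L_1 is A_3 − B_1 = (-8, -2, -10).
sin θ = |n·v| / (|n||v|) = |36| / (√38 · √168) = 0.45056.
θ ≈ 26.8°.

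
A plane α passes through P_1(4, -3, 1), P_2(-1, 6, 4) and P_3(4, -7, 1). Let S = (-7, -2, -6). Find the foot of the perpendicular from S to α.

(-1, -2, 4)

P_1P_2 = (-5, 9, 3), P_1P_3 = (0, -4, 0); a normal to α is P_1P_2 × P_1P_3 = (12, 0, 20).
Using P_1: α has equation 12x + 20z = 68.
Foot = S − λn with λ = (n·S − d)/|n|² = (-204 − 68)/544 = -1/2.
Foot = (-7, -2, -6) − (-1/2)·(12, 0, 20) = (-1, -2, 4).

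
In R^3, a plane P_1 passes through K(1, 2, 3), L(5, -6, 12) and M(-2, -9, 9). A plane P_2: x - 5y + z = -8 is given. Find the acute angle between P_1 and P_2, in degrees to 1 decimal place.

KL = (4, -8, 9), KM = (-3, -11, 6); a normal to P_1 is KL × KM = (51, -51, -68).
Using K: P_1 has equation 51x - 51y - 68z = -255.
cos θ = |n₁·n₂| / (|n₁||n₂|) = |238| / (√9826 · √27).
θ = arccos(0.46207) ≈ 62.5°.

62.5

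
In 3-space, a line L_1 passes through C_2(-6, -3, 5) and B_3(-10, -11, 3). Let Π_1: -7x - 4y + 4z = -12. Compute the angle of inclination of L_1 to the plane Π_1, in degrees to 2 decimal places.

39.08

A direction vector for L_1 is B_3 − C_2 = (-4, -8, -2).
sin θ = |n·v| / (|n||v|) = |52| / (√81 · √84) = 0.63041.
θ ≈ 39.08°.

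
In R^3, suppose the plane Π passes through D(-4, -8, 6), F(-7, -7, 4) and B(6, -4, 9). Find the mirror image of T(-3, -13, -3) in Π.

(-11, -5, 13)

DF = (-3, 1, -2), DB = (10, 4, 3); a normal to Π is DF × DB = (11, -11, -22).
Using D: Π has equation 11x - 11y - 22z = -88.
λ = (n·T − d)/|n|² = (176 − (-88))/726 = 4/11.
Reflection = T − 2λn = (-3, -13, -3) − (8/11)·(11, -11, -22) = (-11, -5, 13).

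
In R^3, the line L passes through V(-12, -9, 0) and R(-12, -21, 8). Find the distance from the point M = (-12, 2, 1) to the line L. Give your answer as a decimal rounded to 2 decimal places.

A direction vector for L is R − V = (0, -12, 8).
Taking (-12, -9, 0) on L with direction v = (0, -12, 8): w = M − (-12, -9, 0) = (0, 11, 1), and w × v = (100, 0, 0).
Distance = |w × v| / |v| = √10000 / √208 ≈ 6.93.

6.93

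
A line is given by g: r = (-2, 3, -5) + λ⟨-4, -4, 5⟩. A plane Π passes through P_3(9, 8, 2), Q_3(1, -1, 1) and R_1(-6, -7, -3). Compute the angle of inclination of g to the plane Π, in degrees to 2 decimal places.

P_3Q_3 = (-8, -9, -1), P_3R_1 = (-15, -15, -5); a normal to Π is P_3Q_3 × P_3R_1 = (30, -25, -15).
Using P_3: Π has equation 30x - 25y - 15z = 40.
sin θ = |n·v| / (|n||v|) = |-95| / (√1750 · √57) = 0.30079.
θ ≈ 17.51°.

17.51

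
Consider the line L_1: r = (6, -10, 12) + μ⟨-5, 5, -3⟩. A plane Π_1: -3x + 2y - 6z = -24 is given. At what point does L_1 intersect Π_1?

Substitute r = (6, -10, 12) + t(-5, 5, -3) into the plane: -110 + 43t = -24, so t = 2.
Intersection: (6, -10, 12) + 2·(-5, 5, -3) = (-4, 0, 6).

(-4, 0, 6)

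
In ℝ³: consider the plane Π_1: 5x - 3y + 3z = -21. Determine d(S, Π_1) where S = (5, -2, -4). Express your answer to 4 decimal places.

6.0999

n·S − d = (5)·(5) + (-3)·(-2) + (3)·(-4) − (-21) = 40; |n| = √43.
Distance = |40| / √43 = 40/√43 ≈ 6.0999.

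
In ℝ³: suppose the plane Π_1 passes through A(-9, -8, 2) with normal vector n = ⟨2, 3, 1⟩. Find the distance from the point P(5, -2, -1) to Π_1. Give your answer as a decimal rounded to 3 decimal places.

Π_1: n·r = n·A gives 2x + 3y + z = -40.
n·P − d = (2)·(5) + (3)·(-2) + (1)·(-1) − (-40) = 43; |n| = √14.
Distance = |43| / √14 = 43/√14 ≈ 11.492.

11.492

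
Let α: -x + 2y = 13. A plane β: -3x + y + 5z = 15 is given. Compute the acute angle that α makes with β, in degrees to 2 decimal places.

67.79

cos θ = |n₁·n₂| / (|n₁||n₂|) = |5| / (√5 · √35).
θ = arccos(0.37796) ≈ 67.79°.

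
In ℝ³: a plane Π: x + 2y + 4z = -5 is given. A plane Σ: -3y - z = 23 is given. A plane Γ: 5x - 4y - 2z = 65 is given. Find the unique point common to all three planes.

(7, -8, 1)

Solving the 3×3 linear system x + 2y + 4z = -5, -3y - z = 23, 5x - 4y - 2z = 65 (e.g. by elimination or Cramer's rule, determinant = 52) gives (7, -8, 1).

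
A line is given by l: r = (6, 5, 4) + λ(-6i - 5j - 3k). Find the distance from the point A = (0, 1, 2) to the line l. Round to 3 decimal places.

Taking (6, 5, 4) on l with direction v = (-6, -5, -3): w = A − (6, 5, 4) = (-6, -4, -2), and w × v = (2, -6, 6).
Distance = |w × v| / |v| = √76 / √70 ≈ 1.042.

1.042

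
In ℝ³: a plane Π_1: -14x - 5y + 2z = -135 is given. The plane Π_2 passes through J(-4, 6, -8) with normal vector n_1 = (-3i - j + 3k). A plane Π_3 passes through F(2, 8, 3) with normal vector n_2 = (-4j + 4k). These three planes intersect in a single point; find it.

Π_2: n_1·r = n_1·J gives -3x - y + 3z = -18.
Π_3: n_2·r = n_2·F gives -4y + 4z = -20.
Solving the 3×3 linear system -14x - 5y + 2z = -135, -3x - y + 3z = -18, -4y + 4z = -20 (e.g. by elimination or Cramer's rule, determinant = -148) gives (7, 9, 4).

(7, 9, 4)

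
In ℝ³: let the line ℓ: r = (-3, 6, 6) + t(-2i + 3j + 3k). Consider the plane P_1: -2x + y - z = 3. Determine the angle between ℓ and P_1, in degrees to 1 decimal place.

20.4

sin θ = |n·v| / (|n||v|) = |4| / (√6 · √22) = 0.34816.
θ ≈ 20.4°.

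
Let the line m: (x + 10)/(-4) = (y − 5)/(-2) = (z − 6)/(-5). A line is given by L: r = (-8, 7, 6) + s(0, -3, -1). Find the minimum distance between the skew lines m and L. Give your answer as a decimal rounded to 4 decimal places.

m has direction (-4, -2, -5) through (-10, 5, 6).
Common perpendicular direction n = (-4, -2, -5) × (0, -3, -1) = (-13, -4, 12).
With w = (-8, 7, 6) − (-10, 5, 6) = (2, 2, 0), w · n = -34.
Distance = |w · n| / |n| = |-34| / √329 ≈ 1.8745.

1.8745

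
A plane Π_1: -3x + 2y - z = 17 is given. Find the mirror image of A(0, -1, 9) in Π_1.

λ = (n·A − d)/|n|² = (-11 − 17)/14 = -2.
Reflection = A − 2λn = (0, -1, 9) − (-4)·(-3, 2, -1) = (-12, 7, 5).

(-12, 7, 5)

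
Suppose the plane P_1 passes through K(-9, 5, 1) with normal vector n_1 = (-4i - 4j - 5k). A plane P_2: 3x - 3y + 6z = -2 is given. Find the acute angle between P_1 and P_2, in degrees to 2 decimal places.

57.27

P_1: n_1·r = n_1·K gives -4x - 4y - 5z = 11.
cos θ = |n₁·n₂| / (|n₁||n₂|) = |-30| / (√57 · √54).
θ = arccos(0.54074) ≈ 57.27°.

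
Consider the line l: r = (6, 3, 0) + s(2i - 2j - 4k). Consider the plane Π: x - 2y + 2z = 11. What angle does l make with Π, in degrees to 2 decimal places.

sin θ = |n·v| / (|n||v|) = |-2| / (√9 · √24) = 0.13608.
θ ≈ 7.82°.

7.82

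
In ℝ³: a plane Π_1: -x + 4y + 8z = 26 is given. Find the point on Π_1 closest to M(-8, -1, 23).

(-6, -9, 7)

Foot = M − λn with λ = (n·M − d)/|n|² = (188 − 26)/81 = 2.
Foot = (-8, -1, 23) − 2·(-1, 4, 8) = (-6, -9, 7).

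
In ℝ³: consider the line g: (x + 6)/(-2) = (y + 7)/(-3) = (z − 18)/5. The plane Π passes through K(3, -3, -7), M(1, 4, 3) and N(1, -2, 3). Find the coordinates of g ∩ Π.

(2, 5, -2)

g has direction (-2, -3, 5) through (-6, -7, 18).
KM = (-2, 7, 10), KN = (-2, 1, 10); a normal to Π is KM × KN = (60, 0, 12).
Using K: Π has equation 60x + 12z = 96.
Substitute r = (-6, -7, 18) + t(-2, -3, 5) into the plane: -144 + (-60)t = 96, so t = -4.
Intersection: (-6, -7, 18) + (-4)·(-2, -3, 5) = (2, 5, -2).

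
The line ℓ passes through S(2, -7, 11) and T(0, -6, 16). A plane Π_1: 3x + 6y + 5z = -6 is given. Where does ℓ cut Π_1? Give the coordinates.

(4, -8, 6)

A direction vector for ℓ is T − S = (-2, 1, 5).
Substitute r = (2, -7, 11) + t(-2, 1, 5) into the plane: 19 + 25t = -6, so t = -1.
Intersection: (2, -7, 11) + (-1)·(-2, 1, 5) = (4, -8, 6).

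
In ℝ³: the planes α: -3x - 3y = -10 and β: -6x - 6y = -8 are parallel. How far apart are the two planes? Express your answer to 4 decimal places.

1.4142

Rescale β by 1/2: -3x - 3y = -4. Then distance = |-10 − (-4)| / √18 ≈ 1.4142.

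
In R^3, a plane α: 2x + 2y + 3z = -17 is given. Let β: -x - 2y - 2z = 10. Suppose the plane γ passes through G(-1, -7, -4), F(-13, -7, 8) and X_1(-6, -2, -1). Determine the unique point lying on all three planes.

GF = (-12, 0, 12), GX_1 = (-5, 5, 3); a normal to γ is GF × GX_1 = (-60, -24, -60).
Using G: γ has equation -60x - 24y - 60z = 468.
Solving the 3×3 linear system 2x + 2y + 3z = -17, -x - 2y - 2z = 10, -60x - 24y - 60z = 468 (e.g. by elimination or Cramer's rule, determinant = -24) gives (-8, -2, 1).

(-8, -2, 1)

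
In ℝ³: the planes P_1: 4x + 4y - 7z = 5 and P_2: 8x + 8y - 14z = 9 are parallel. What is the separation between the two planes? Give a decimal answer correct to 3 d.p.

0.056

Rescale P_2 by 1/2: 4x + 4y - 7z = 9/2. Then distance = |5 − (9/2)| / √81 ≈ 0.056.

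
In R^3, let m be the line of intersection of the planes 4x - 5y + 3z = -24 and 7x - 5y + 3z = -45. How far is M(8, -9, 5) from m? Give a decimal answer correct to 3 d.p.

Direction of m: (4, -5, 3) × (7, -5, 3) = (0, 9, 15).
A point on m: solving the two plane equations with y = -2 gives (-7, -2, -2).
Taking (-7, -2, -2) on m with direction v = (0, 9, 15): w = M − (-7, -2, -2) = (15, -7, 7), and w × v = (-168, -225, 135).
Distance = |w × v| / |v| = √97074 / √306 ≈ 17.811.

17.811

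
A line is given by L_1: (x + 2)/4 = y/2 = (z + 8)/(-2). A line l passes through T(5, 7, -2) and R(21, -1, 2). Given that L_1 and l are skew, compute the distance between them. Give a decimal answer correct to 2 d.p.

9.65

L_1 has direction (4, 2, -2) through (-2, 0, -8).
A direction vector for l is R − T = (16, -8, 4).
Common perpendicular direction n = (4, 2, -2) × (16, -8, 4) = (-8, -48, -64).
With w = (5, 7, -2) − (-2, 0, -8) = (7, 7, 6), w · n = -776.
Distance = |w · n| / |n| = |-776| / √6464 ≈ 9.65.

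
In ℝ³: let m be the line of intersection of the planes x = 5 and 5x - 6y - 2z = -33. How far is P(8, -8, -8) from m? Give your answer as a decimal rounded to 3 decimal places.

19.522

Direction of m: (1, 0, 0) × (5, -6, -2) = (0, 2, -6).
A point on m: solving the two plane equations with y = 8 gives (5, 8, 5).
Taking (5, 8, 5) on m with direction v = (0, 2, -6): w = P − (5, 8, 5) = (3, -16, -13), and w × v = (122, 18, 6).
Distance = |w × v| / |v| = √15244 / √40 ≈ 19.522.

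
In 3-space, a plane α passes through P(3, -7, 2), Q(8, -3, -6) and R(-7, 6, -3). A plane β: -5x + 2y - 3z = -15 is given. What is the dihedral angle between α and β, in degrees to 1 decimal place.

PQ = (5, 4, -8), PR = (-10, 13, -5); a normal to α is PQ × PR = (84, 105, 105).
Using P: α has equation 84x + 105y + 105z = -273.
cos θ = |n₁·n₂| / (|n₁||n₂|) = |-525| / (√29106 · √38).
θ = arccos(0.49920) ≈ 60.1°.

60.1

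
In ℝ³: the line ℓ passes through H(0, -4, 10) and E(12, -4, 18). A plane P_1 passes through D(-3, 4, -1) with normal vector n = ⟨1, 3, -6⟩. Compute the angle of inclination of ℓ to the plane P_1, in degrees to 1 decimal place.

A direction vector for ℓ is E − H = (12, 0, 8).
P_1: n·r = n·D gives x + 3y - 6z = 15.
sin θ = |n·v| / (|n||v|) = |-36| / (√46 · √208) = 0.36804.
θ ≈ 21.6°.

21.6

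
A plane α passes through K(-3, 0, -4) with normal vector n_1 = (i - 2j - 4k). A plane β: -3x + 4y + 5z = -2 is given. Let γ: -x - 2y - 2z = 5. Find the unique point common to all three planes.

α: n_1·r = n_1·K gives x - 2y - 4z = 13.
Solving the 3×3 linear system x - 2y - 4z = 13, -3x + 4y + 5z = -2, -x - 2y - 2z = 5 (e.g. by elimination or Cramer's rule, determinant = -16) gives (-3, 6, -7).

(-3, 6, -7)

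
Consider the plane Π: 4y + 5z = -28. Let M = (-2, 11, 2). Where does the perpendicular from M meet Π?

Foot = M − λn with λ = (n·M − d)/|n|² = (54 − (-28))/41 = 2.
Foot = (-2, 11, 2) − 2·(0, 4, 5) = (-2, 3, -8).

(-2, 3, -8)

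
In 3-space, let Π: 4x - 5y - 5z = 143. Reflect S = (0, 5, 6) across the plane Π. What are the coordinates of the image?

λ = (n·S − d)/|n|² = (-55 − 143)/66 = -3.
Reflection = S − 2λn = (0, 5, 6) − (-6)·(4, -5, -5) = (24, -25, -24).

(24, -25, -24)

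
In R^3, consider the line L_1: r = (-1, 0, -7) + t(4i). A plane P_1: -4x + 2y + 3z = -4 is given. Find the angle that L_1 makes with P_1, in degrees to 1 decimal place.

sin θ = |n·v| / (|n||v|) = |-16| / (√29 · √16) = 0.74278.
θ ≈ 48.0°.

48.0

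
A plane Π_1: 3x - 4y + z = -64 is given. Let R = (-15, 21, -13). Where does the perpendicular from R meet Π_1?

(-6, 9, -10)

Foot = R − λn with λ = (n·R − d)/|n|² = (-142 − (-64))/26 = -3.
Foot = (-15, 21, -13) − (-3)·(3, -4, 1) = (-6, 9, -10).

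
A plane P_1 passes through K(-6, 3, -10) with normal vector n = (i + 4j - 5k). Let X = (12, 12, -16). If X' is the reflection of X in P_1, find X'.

(8, -4, 4)

P_1: n·r = n·K gives x + 4y - 5z = 56.
λ = (n·X − d)/|n|² = (140 − 56)/42 = 2.
Reflection = X − 2λn = (12, 12, -16) − 4·(1, 4, -5) = (8, -4, 4).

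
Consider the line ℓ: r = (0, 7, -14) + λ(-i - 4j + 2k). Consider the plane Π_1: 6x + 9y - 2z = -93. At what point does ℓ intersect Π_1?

(-4, -9, -6)

Substitute r = (0, 7, -14) + t(-1, -4, 2) into the plane: 91 + (-46)t = -93, so t = 4.
Intersection: (0, 7, -14) + 4·(-1, -4, 2) = (-4, -9, -6).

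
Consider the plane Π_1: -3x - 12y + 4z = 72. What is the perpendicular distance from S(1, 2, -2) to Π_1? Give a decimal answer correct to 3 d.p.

n·S − d = (-3)·(1) + (-12)·(2) + (4)·(-2) − 72 = -107; |n| = √169.
Distance = |-107| / √169 = 107/√169 ≈ 8.231.

8.231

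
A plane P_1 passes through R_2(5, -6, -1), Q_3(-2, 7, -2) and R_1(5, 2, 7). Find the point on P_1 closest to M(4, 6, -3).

R_2Q_3 = (-7, 13, -1), R_2R_1 = (0, 8, 8); a normal to P_1 is R_2Q_3 × R_2R_1 = (112, 56, -56).
Using R_2: P_1 has equation 112x + 56y - 56z = 280.
Foot = M − λn with λ = (n·M − d)/|n|² = (952 − 280)/18816 = 1/28.
Foot = (4, 6, -3) − (1/28)·(112, 56, -56) = (0, 4, -1).

(0, 4, -1)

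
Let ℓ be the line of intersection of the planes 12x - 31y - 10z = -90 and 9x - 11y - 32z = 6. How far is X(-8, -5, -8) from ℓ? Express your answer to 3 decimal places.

7.334

Direction of ℓ: (12, -31, -10) × (9, -11, -32) = (882, 294, 147).
A point on ℓ: solving the two plane equations with x = 2 gives (2, 4, -1).
Taking (2, 4, -1) on ℓ with direction v = (882, 294, 147): w = X − (2, 4, -1) = (-10, -9, -7), and w × v = (735, -4704, 4998).
Distance = |w × v| / |v| = √47647845 / √885969 ≈ 7.334.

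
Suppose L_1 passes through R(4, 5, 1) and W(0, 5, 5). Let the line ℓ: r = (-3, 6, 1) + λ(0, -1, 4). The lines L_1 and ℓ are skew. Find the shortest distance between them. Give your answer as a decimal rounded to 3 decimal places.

A direction vector for L_1 is W − R = (-4, 0, 4).
Common perpendicular direction n = (-4, 0, 4) × (0, -1, 4) = (4, 16, 4).
With w = (-3, 6, 1) − (4, 5, 1) = (-7, 1, 0), w · n = -12.
Distance = |w · n| / |n| = |-12| / √288 ≈ 0.707.

0.707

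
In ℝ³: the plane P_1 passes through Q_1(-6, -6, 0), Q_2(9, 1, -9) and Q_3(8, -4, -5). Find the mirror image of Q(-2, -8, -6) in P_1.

Q_1Q_2 = (15, 7, -9), Q_1Q_3 = (14, 2, -5); a normal to P_1 is Q_1Q_2 × Q_1Q_3 = (-17, -51, -68).
Using Q_1: P_1 has equation -17x - 51y - 68z = 408.
λ = (n·Q − d)/|n|² = (850 − 408)/7514 = 1/17.
Reflection = Q − 2λn = (-2, -8, -6) − (2/17)·(-17, -51, -68) = (0, -2, 2).

(0, -2, 2)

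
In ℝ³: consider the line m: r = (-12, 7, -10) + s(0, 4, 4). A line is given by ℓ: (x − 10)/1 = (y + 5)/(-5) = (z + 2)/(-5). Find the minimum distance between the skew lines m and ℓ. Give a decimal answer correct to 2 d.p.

ℓ has direction (1, -5, -5) through (10, -5, -2).
Common perpendicular direction n = (0, 4, 4) × (1, -5, -5) = (0, 4, -4).
With w = (10, -5, -2) − (-12, 7, -10) = (22, -12, 8), w · n = -80.
Distance = |w · n| / |n| = |-80| / √32 ≈ 14.14.

14.14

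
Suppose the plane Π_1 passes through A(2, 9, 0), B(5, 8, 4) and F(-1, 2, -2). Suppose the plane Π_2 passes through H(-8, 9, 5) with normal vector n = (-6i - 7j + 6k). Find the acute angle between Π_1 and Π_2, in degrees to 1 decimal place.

48.8

AB = (3, -1, 4), AF = (-3, -7, -2); a normal to Π_1 is AB × AF = (30, -6, -24).
Using A: Π_1 has equation 30x - 6y - 24z = 6.
Π_2: n·r = n·H gives -6x - 7y + 6z = 15.
cos θ = |n₁·n₂| / (|n₁||n₂|) = |-282| / (√1512 · √121).
θ = arccos(0.65930) ≈ 48.8°.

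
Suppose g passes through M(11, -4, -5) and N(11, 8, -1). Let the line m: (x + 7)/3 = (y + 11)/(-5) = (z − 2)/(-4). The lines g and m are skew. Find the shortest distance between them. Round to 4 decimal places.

A direction vector for g is N − M = (0, 12, 4).
m has direction (3, -5, -4) through (-7, -11, 2).
Common perpendicular direction n = (0, 12, 4) × (3, -5, -4) = (-28, 12, -36).
With w = (-7, -11, 2) − (11, -4, -5) = (-18, -7, 7), w · n = 168.
Distance = |w · n| / |n| = |168| / √2224 ≈ 3.5624.

3.5624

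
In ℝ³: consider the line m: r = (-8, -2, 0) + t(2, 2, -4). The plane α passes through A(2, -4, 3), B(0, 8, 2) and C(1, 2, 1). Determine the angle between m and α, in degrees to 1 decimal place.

28.0

AB = (-2, 12, -1), AC = (-1, 6, -2); a normal to α is AB × AC = (-18, -3, 0).
Using A: α has equation -18x - 3y = -24.
sin θ = |n·v| / (|n||v|) = |-42| / (√333 · √24) = 0.46981.
θ ≈ 28.0°.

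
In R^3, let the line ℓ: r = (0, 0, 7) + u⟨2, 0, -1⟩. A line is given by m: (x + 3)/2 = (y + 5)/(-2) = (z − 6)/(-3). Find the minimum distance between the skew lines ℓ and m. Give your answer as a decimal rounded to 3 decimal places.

m has direction (2, -2, -3) through (-3, -5, 6).
Common perpendicular direction n = (2, 0, -1) × (2, -2, -3) = (-2, 4, -4).
With w = (-3, -5, 6) − (0, 0, 7) = (-3, -5, -1), w · n = -10.
Distance = |w · n| / |n| = |-10| / √36 ≈ 1.667.

1.667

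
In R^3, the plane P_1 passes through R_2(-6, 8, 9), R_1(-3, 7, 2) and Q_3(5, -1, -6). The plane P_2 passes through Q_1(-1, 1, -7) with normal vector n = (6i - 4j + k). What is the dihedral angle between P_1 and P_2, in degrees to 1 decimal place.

66.2

R_2R_1 = (3, -1, -7), R_2Q_3 = (11, -9, -15); a normal to P_1 is R_2R_1 × R_2Q_3 = (-48, -32, -16).
Using R_2: P_1 has equation -48x - 32y - 16z = -112.
P_2: n·r = n·Q_1 gives 6x - 4y + z = -17.
cos θ = |n₁·n₂| / (|n₁||n₂|) = |-176| / (√3584 · √53).
θ = arccos(0.40382) ≈ 66.2°.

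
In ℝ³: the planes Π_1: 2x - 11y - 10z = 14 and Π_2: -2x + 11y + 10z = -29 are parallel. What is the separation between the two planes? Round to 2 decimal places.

Rescale Π_2 by 1/(-1): 2x - 11y - 10z = 29. Then distance = |14 − 29| / √225 ≈ 1.00.

1.00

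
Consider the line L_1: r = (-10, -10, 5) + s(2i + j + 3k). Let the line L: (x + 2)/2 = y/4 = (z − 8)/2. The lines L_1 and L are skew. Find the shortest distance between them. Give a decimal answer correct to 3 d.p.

L has direction (2, 4, 2) through (-2, 0, 8).
Common perpendicular direction n = (2, 1, 3) × (2, 4, 2) = (-10, 2, 6).
With w = (-2, 0, 8) − (-10, -10, 5) = (8, 10, 3), w · n = -42.
Distance = |w · n| / |n| = |-42| / √140 ≈ 3.550.

3.550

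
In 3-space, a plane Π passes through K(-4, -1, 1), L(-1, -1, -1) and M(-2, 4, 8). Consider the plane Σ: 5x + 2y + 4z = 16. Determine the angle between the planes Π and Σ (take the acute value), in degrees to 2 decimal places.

KL = (3, 0, -2), KM = (2, 5, 7); a normal to Π is KL × KM = (10, -25, 15).
Using K: Π has equation 10x - 25y + 15z = 0.
cos θ = |n₁·n₂| / (|n₁||n₂|) = |60| / (√950 · √45).
θ = arccos(0.29019) ≈ 73.13°.

73.13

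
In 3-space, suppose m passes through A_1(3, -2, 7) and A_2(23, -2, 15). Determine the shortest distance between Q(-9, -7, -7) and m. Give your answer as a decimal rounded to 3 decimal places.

9.898

A direction vector for m is A_2 − A_1 = (20, 0, 8).
Taking (3, -2, 7) on m with direction v = (20, 0, 8): w = Q − (3, -2, 7) = (-12, -5, -14), and w × v = (-40, -184, 100).
Distance = |w × v| / |v| = √45456 / √464 ≈ 9.898.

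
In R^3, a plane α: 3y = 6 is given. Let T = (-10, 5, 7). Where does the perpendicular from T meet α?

(-10, 2, 7)

Foot = T − λn with λ = (n·T − d)/|n|² = (15 − 6)/9 = 1.
Foot = (-10, 5, 7) − 1·(0, 3, 0) = (-10, 2, 7).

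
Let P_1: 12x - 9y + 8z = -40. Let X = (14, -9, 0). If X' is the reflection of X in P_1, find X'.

(-10, 9, -16)

λ = (n·X − d)/|n|² = (249 − (-40))/289 = 1.
Reflection = X − 2λn = (14, -9, 0) − 2·(12, -9, 8) = (-10, 9, -16).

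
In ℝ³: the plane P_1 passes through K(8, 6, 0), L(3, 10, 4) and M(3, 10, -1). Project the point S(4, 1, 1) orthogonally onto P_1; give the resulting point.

(8, 6, 1)

KL = (-5, 4, 4), KM = (-5, 4, -1); a normal to P_1 is KL × KM = (-20, -25, 0).
Using K: P_1 has equation -20x - 25y = -310.
Foot = S − λn with λ = (n·S − d)/|n|² = (-105 − (-310))/1025 = 1/5.
Foot = (4, 1, 1) − (1/5)·(-20, -25, 0) = (8, 6, 1).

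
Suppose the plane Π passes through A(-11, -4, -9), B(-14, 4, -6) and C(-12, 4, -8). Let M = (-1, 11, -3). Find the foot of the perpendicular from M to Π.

AB = (-3, 8, 3), AC = (-1, 8, 1); a normal to Π is AB × AC = (-16, 0, -16).
Using A: Π has equation -16x - 16z = 320.
Foot = M − λn with λ = (n·M − d)/|n|² = (64 − 320)/512 = -1/2.
Foot = (-1, 11, -3) − (-1/2)·(-16, 0, -16) = (-9, 11, -11).

(-9, 11, -11)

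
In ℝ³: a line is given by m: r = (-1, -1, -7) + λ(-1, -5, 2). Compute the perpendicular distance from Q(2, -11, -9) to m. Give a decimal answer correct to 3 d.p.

7.167

Taking (-1, -1, -7) on m with direction v = (-1, -5, 2): w = Q − (-1, -1, -7) = (3, -10, -2), and w × v = (-30, -4, -25).
Distance = |w × v| / |v| = √1541 / √30 ≈ 7.167.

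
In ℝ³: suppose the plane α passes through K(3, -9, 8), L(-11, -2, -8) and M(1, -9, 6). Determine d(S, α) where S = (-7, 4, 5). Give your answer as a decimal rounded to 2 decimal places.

7.43

KL = (-14, 7, -16), KM = (-2, 0, -2); a normal to α is KL × KM = (-14, 4, 14).
Using K: α has equation -14x + 4y + 14z = 34.
n·S − d = (-14)·(-7) + (4)·(4) + (14)·(5) − 34 = 150; |n| = √408.
Distance = |150| / √408 = 150/√408 ≈ 7.43.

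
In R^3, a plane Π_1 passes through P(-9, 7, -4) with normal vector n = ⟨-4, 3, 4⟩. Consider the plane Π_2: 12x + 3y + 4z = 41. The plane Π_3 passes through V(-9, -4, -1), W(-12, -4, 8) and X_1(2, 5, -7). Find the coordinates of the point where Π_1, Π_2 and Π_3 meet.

Π_1: n·r = n·P gives -4x + 3y + 4z = 41.
VW = (-3, 0, 9), VX_1 = (11, 9, -6); a normal to Π_3 is VW × VX_1 = (-81, 81, -27).
Using V: Π_3 has equation -81x + 81y - 27z = 432.
Solving the 3×3 linear system -4x + 3y + 4z = 41, 12x + 3y + 4z = 41, -81x + 81y - 27z = 432 (e.g. by elimination or Cramer's rule, determinant = 6480) gives (0, 7, 5).

(0, 7, 5)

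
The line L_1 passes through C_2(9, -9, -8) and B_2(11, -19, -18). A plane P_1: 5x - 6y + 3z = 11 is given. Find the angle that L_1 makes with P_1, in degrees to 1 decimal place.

A direction vector for L_1 is B_2 − C_2 = (2, -10, -10).
sin θ = |n·v| / (|n||v|) = |40| / (√70 · √204) = 0.33473.
θ ≈ 19.6°.

19.6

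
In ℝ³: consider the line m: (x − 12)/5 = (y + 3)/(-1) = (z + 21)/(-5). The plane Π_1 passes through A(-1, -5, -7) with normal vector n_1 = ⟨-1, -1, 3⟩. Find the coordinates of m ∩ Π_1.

m has direction (5, -1, -5) through (12, -3, -21).
Π_1: n_1·r = n_1·A gives -x - y + 3z = -15.
Substitute r = (12, -3, -21) + t(5, -1, -5) into the plane: -72 + (-19)t = -15, so t = -3.
Intersection: (12, -3, -21) + (-3)·(5, -1, -5) = (-3, 0, -6).

(-3, 0, -6)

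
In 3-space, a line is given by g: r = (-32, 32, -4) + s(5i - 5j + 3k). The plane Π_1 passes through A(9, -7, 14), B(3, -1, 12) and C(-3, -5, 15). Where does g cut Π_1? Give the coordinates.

(-12, 12, 8)

AB = (-6, 6, -2), AC = (-12, 2, 1); a normal to Π_1 is AB × AC = (10, 30, 60).
Using A: Π_1 has equation 10x + 30y + 60z = 720.
Substitute r = (-32, 32, -4) + t(5, -5, 3) into the plane: 400 + 80t = 720, so t = 4.
Intersection: (-32, 32, -4) + 4·(5, -5, 3) = (-12, 12, 8).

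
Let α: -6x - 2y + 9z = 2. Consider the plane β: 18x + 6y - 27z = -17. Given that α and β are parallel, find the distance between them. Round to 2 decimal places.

Rescale β by 1/(-3): -6x - 2y + 9z = 17/3. Then distance = |2 − (17/3)| / √121 ≈ 0.33.

0.33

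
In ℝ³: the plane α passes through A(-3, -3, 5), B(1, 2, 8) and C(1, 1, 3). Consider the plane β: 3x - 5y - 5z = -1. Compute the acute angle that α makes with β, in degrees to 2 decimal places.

50.68

AB = (4, 5, 3), AC = (4, 4, -2); a normal to α is AB × AC = (-22, 20, -4).
Using A: α has equation -22x + 20y - 4z = -14.
cos θ = |n₁·n₂| / (|n₁||n₂|) = |-146| / (√900 · √59).
θ = arccos(0.63359) ≈ 50.68°.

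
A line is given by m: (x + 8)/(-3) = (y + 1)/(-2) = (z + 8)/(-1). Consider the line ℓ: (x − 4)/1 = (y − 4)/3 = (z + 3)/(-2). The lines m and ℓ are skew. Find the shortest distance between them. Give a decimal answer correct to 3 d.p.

m has direction (-3, -2, -1) through (-8, -1, -8).
ℓ has direction (1, 3, -2) through (4, 4, -3).
Common perpendicular direction n = (-3, -2, -1) × (1, 3, -2) = (7, -7, -7).
With w = (4, 4, -3) − (-8, -1, -8) = (12, 5, 5), w · n = 14.
Distance = |w · n| / |n| = |14| / √147 ≈ 1.155.

1.155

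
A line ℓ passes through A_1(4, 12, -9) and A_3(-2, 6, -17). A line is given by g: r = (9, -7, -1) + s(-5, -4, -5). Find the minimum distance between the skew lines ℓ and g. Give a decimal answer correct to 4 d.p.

A direction vector for ℓ is A_3 − A_1 = (-6, -6, -8).
Common perpendicular direction n = (-6, -6, -8) × (-5, -4, -5) = (-2, 10, -6).
With w = (9, -7, -1) − (4, 12, -9) = (5, -19, 8), w · n = -248.
Distance = |w · n| / |n| = |-248| / √140 ≈ 20.9598.

20.9598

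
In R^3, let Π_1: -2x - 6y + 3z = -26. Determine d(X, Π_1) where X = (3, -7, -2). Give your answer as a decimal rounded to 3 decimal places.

8.000

n·X − d = (-2)·(3) + (-6)·(-7) + (3)·(-2) − (-26) = 56; |n| = √49.
Distance = |56| / √49 = 56/√49 ≈ 8.000.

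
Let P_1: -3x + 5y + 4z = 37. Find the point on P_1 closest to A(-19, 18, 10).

(-10, 3, -2)

Foot = A − λn with λ = (n·A − d)/|n|² = (187 − 37)/50 = 3.
Foot = (-19, 18, 10) − 3·(-3, 5, 4) = (-10, 3, -2).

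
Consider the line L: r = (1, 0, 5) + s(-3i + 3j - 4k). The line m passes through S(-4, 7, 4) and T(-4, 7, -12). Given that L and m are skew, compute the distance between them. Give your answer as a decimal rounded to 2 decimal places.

1.41

A direction vector for m is T − S = (0, 0, -16).
Common perpendicular direction n = (-3, 3, -4) × (0, 0, -16) = (-48, -48, 0).
With w = (-4, 7, 4) − (1, 0, 5) = (-5, 7, -1), w · n = -96.
Distance = |w · n| / |n| = |-96| / √4608 ≈ 1.41.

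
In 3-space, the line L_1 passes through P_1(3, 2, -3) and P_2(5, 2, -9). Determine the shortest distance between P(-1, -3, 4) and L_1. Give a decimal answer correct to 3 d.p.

5.244

A direction vector for L_1 is P_2 − P_1 = (2, 0, -6).
Taking (3, 2, -3) on L_1 with direction v = (2, 0, -6): w = P − (3, 2, -3) = (-4, -5, 7), and w × v = (30, -10, 10).
Distance = |w × v| / |v| = √1100 / √40 ≈ 5.244.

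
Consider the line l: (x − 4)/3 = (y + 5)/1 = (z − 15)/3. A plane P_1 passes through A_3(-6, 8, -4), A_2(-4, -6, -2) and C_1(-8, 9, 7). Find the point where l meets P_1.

(-5, -8, 6)

l has direction (3, 1, 3) through (4, -5, 15).
A_3A_2 = (2, -14, 2), A_3C_1 = (-2, 1, 11); a normal to P_1 is A_3A_2 × A_3C_1 = (-156, -26, -26).
Using A_3: P_1 has equation -156x - 26y - 26z = 832.
Substitute r = (4, -5, 15) + t(3, 1, 3) into the plane: -884 + (-572)t = 832, so t = -3.
Intersection: (4, -5, 15) + (-3)·(3, 1, 3) = (-5, -8, 6).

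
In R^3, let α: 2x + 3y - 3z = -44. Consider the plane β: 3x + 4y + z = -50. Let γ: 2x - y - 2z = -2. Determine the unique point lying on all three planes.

Solving the 3×3 linear system 2x + 3y - 3z = -44, 3x + 4y + z = -50, 2x - y - 2z = -2 (e.g. by elimination or Cramer's rule, determinant = 43) gives (-4, -10, 2).

(-4, -10, 2)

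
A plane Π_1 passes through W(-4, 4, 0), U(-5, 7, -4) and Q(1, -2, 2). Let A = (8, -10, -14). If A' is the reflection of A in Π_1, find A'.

(16, -2, -10)

WU = (-1, 3, -4), WQ = (5, -6, 2); a normal to Π_1 is WU × WQ = (-18, -18, -9).
Using W: Π_1 has equation -18x - 18y - 9z = 0.
λ = (n·A − d)/|n|² = (162 − 0)/729 = 2/9.
Reflection = A − 2λn = (8, -10, -14) − (4/9)·(-18, -18, -9) = (16, -2, -10).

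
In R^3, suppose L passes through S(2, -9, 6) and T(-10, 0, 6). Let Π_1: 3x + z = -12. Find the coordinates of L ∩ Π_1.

A direction vector for L is T − S = (-12, 9, 0).
Substitute r = (2, -9, 6) + t(-12, 9, 0) into the plane: 12 + (-36)t = -12, so t = 2/3.
Intersection: (2, -9, 6) + (2/3)·(-12, 9, 0) = (-6, -3, 6).

(-6, -3, 6)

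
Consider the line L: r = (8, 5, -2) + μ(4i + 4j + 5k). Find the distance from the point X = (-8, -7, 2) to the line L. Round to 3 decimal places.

Taking (8, 5, -2) on L with direction v = (4, 4, 5): w = X − (8, 5, -2) = (-16, -12, 4), and w × v = (-76, 96, -16).
Distance = |w × v| / |v| = √15248 / √57 ≈ 16.356.

16.356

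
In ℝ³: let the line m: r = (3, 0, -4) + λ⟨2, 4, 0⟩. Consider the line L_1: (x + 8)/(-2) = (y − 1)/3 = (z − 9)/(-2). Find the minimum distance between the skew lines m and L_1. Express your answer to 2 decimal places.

L_1 has direction (-2, 3, -2) through (-8, 1, 9).
Common perpendicular direction n = (2, 4, 0) × (-2, 3, -2) = (-8, 4, 14).
With w = (-8, 1, 9) − (3, 0, -4) = (-11, 1, 13), w · n = 274.
Distance = |w · n| / |n| = |274| / √276 ≈ 16.49.

16.49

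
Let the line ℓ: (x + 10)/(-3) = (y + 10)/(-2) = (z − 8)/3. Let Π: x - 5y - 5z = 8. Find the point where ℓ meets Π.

(-7, -8, 5)

ℓ has direction (-3, -2, 3) through (-10, -10, 8).
Substitute r = (-10, -10, 8) + t(-3, -2, 3) into the plane: 0 + (-8)t = 8, so t = -1.
Intersection: (-10, -10, 8) + (-1)·(-3, -2, 3) = (-7, -8, 5).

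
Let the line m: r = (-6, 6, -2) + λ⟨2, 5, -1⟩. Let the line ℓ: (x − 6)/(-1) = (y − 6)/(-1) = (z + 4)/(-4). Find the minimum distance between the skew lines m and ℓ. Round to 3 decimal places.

ℓ has direction (-1, -1, -4) through (6, 6, -4).
Common perpendicular direction n = (2, 5, -1) × (-1, -1, -4) = (-21, 9, 3).
With w = (6, 6, -4) − (-6, 6, -2) = (12, 0, -2), w · n = -258.
Distance = |w · n| / |n| = |-258| / √531 ≈ 11.196.

11.196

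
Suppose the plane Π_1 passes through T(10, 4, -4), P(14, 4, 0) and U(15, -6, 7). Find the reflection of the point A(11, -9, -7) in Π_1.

(1, -3, 3)

TP = (4, 0, 4), TU = (5, -10, 11); a normal to Π_1 is TP × TU = (40, -24, -40).
Using T: Π_1 has equation 40x - 24y - 40z = 464.
λ = (n·A − d)/|n|² = (936 − 464)/3776 = 1/8.
Reflection = A − 2λn = (11, -9, -7) − (1/4)·(40, -24, -40) = (1, -3, 3).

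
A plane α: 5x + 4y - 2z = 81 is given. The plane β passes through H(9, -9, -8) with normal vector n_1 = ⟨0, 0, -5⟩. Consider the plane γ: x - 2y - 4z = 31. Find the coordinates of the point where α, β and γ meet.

(9, 5, -8)

β: n_1·r = n_1·H gives -5z = 40.
Solving the 3×3 linear system 5x + 4y - 2z = 81, -5z = 40, x - 2y - 4z = 31 (e.g. by elimination or Cramer's rule, determinant = -70) gives (9, 5, -8).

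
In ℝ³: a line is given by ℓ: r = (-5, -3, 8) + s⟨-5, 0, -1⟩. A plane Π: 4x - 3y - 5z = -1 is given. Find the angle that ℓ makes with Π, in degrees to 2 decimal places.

24.58

sin θ = |n·v| / (|n||v|) = |-15| / (√50 · √26) = 0.41603.
θ ≈ 24.58°.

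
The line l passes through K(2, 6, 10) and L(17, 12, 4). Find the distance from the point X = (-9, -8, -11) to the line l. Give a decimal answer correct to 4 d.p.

26.5906

A direction vector for l is L − K = (15, 6, -6).
Taking (2, 6, 10) on l with direction v = (15, 6, -6): w = X − (2, 6, 10) = (-11, -14, -21), and w × v = (210, -381, 144).
Distance = |w × v| / |v| = √209997 / √297 ≈ 26.5906.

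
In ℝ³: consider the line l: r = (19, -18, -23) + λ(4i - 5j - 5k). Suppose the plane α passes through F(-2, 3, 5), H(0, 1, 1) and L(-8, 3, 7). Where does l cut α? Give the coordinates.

(7, -3, -8)

FH = (2, -2, -4), FL = (-6, 0, 2); a normal to α is FH × FL = (-4, 20, -12).
Using F: α has equation -4x + 20y - 12z = 8.
Substitute r = (19, -18, -23) + t(4, -5, -5) into the plane: -160 + (-56)t = 8, so t = -3.
Intersection: (19, -18, -23) + (-3)·(4, -5, -5) = (7, -3, -8).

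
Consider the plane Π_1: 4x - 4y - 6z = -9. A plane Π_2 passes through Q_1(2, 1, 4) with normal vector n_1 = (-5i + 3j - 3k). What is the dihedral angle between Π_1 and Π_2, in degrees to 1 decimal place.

Π_2: n_1·r = n_1·Q_1 gives -5x + 3y - 3z = -19.
cos θ = |n₁·n₂| / (|n₁||n₂|) = |-14| / (√68 · √43).
θ = arccos(0.25890) ≈ 75.0°.

75.0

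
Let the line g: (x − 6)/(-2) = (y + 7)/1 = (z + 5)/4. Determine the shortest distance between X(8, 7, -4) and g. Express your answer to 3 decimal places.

g has direction (-2, 1, 4) through (6, -7, -5).
Taking (6, -7, -5) on g with direction v = (-2, 1, 4): w = X − (6, -7, -5) = (2, 14, 1), and w × v = (55, -10, 30).
Distance = |w × v| / |v| = √4025 / √21 ≈ 13.844.

13.844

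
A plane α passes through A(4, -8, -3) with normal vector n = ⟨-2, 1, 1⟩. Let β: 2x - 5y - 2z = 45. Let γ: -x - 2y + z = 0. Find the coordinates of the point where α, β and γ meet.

(4, -5, -6)

α: n·r = n·A gives -2x + y + z = -19.
Solving the 3×3 linear system -2x + y + z = -19, 2x - 5y - 2z = 45, -x - 2y + z = 0 (e.g. by elimination or Cramer's rule, determinant = 9) gives (4, -5, -6).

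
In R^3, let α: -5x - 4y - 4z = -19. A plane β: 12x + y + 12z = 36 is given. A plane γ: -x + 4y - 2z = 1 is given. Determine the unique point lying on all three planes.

(7, 0, -4)

Solving the 3×3 linear system -5x - 4y - 4z = -19, 12x + y + 12z = 36, -x + 4y - 2z = 1 (e.g. by elimination or Cramer's rule, determinant = 6) gives (7, 0, -4).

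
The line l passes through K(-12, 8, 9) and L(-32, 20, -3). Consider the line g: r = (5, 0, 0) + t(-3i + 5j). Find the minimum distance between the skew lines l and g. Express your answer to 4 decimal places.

A direction vector for l is L − K = (-20, 12, -12).
Common perpendicular direction n = (-20, 12, -12) × (-3, 5, 0) = (60, 36, -64).
With w = (5, 0, 0) − (-12, 8, 9) = (17, -8, -9), w · n = 1308.
Distance = |w · n| / |n| = |1308| / √8992 ≈ 13.7937.

13.7937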